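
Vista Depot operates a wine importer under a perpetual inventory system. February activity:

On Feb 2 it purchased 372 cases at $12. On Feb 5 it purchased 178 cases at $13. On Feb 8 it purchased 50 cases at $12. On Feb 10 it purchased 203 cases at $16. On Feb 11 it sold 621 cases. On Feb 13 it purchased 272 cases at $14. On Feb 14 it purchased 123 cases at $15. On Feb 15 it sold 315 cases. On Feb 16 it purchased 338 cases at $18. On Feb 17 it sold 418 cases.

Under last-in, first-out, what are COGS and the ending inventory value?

Feb 11, 621 sold [LIFO — newest first]: 203 @ $16 + 50 @ $12 + 178 @ $13 + 190 @ $12 = $8,442
Feb 15, 315 sold [LIFO — newest first]: 123 @ $15 + 192 @ $14 = $4,533
Feb 17, 418 sold [LIFO — newest first]: 338 @ $18 + 80 @ $14 = $7,204
Total COGS = $8,442 + $4,533 + $7,204 = $20,179
Ending inventory: 182 @ $12 = $2,184
Check: goods available $22,363 = COGS $20,179 + ending $2,184

COGS = $20,179; ending inventory = $2,184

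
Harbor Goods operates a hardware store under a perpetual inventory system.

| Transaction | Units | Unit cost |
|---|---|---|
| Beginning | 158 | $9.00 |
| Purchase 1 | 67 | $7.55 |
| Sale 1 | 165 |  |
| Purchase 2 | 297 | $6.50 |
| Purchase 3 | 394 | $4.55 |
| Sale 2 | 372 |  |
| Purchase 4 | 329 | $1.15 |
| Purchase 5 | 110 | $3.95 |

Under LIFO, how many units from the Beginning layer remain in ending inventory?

Sale 1 (165) [LIFO — newest first]: 67 @ $7.55 + 98 @ $9.00 = $1,387.85
Sale 2 (372) [LIFO — newest first]: 372 @ $4.55 = $1,692.60
Total COGS = $1,387.85 + $1,692.60 = $3,080.45
Ending inventory: 60 @ $9.00 + 297 @ $6.50 + 22 @ $4.55 + 329 @ $1.15 + 110 @ $3.95 = $3,383.45

60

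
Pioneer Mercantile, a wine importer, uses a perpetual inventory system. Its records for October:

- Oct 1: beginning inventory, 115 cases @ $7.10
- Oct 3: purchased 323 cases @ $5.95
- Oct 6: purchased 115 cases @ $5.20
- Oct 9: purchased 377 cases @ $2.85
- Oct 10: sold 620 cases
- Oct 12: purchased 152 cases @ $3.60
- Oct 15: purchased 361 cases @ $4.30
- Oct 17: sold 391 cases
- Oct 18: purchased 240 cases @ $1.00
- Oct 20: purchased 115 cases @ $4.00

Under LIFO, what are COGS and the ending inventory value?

COGS = $4,094.35; ending inventory = $3,115.95

Oct 10, 620 sold [LIFO — newest first]: 377 @ $2.85 + 115 @ $5.20 + 128 @ $5.95 = $2,434.05
Oct 17, 391 sold [LIFO — newest first]: 361 @ $4.30 + 30 @ $3.60 = $1,660.30
Total COGS = $2,434.05 + $1,660.30 = $4,094.35
Ending inventory: 115 @ $7.10 + 195 @ $5.95 + 122 @ $3.60 + 240 @ $1.00 + 115 @ $4.00 = $3,115.95
Check: goods available $7,210.30 = COGS $4,094.35 + ending $3,115.95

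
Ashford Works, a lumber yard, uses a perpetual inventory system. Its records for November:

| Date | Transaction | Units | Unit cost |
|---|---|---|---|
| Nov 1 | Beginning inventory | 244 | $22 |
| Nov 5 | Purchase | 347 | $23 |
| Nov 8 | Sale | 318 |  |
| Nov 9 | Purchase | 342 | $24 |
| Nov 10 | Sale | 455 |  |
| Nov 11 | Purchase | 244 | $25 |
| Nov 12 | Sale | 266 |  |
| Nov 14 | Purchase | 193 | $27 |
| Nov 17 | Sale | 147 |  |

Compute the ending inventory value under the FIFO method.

Ending inventory = $4,968

Nov 8, 318 sold [FIFO — oldest first]: 244 @ $22 + 74 @ $23 = $7,070
Nov 10, 455 sold [FIFO — oldest first]: 273 @ $23 + 182 @ $24 = $10,647
Nov 12, 266 sold [FIFO — oldest first]: 160 @ $24 + 106 @ $25 = $6,490
Nov 17, 147 sold [FIFO — oldest first]: 138 @ $25 + 9 @ $27 = $3,693
Total COGS = $7,070 + $10,647 + $6,490 + $3,693 = $27,900
Ending inventory: 184 @ $27 = $4,968
Check: goods available $32,868 = COGS $27,900 + ending $4,968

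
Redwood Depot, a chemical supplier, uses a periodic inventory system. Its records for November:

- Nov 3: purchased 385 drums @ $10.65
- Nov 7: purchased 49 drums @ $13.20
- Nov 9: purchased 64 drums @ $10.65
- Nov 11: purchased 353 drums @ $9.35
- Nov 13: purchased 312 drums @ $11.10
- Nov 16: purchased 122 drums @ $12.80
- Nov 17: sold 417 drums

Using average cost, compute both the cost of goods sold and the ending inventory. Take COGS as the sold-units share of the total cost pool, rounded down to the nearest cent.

Nov 17, sell 417: 417/1285 × $13,754.00 → $4,463.36
Ending inventory (cost pool remaining) = $9,290.64
Check: goods available $13,754.00 = COGS $4,463.36 + ending $9,290.64

COGS = $4,463.36; ending inventory = $9,290.64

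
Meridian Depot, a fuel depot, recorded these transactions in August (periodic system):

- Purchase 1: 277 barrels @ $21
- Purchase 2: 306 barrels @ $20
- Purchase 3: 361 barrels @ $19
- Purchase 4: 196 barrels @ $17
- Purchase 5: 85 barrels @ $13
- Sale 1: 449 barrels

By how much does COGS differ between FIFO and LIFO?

$1,628

FIFO COGS: 277 @ $21 + 172 @ $20 = $9,257
LIFO COGS: 85 @ $13 + 196 @ $17 + 168 @ $19 = $7,629
Difference = |$9,257 − $7,629| = $1,628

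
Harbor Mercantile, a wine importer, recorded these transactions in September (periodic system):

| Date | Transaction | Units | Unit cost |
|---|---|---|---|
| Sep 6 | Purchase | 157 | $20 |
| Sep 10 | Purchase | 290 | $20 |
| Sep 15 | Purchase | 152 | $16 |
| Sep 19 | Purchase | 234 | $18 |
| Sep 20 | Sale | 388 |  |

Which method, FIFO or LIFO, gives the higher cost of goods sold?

FIFO

FIFO COGS: 157 @ $20 + 231 @ $20 = $7,760
LIFO COGS: 234 @ $18 + 152 @ $16 + 2 @ $20 = $6,684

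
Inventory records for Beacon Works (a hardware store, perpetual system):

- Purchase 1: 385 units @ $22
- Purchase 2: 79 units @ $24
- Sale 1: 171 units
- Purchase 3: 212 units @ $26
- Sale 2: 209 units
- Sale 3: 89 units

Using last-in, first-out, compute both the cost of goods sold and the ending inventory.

COGS = $11,324; ending inventory = $4,554

Sale 1 (171) [LIFO — newest first]: 79 @ $24 + 92 @ $22 = $3,920
Sale 2 (209) [LIFO — newest first]: 209 @ $26 = $5,434
Sale 3 (89) [LIFO — newest first]: 3 @ $26 + 86 @ $22 = $1,970
Total COGS = $3,920 + $5,434 + $1,970 = $11,324
Ending inventory: 207 @ $22 = $4,554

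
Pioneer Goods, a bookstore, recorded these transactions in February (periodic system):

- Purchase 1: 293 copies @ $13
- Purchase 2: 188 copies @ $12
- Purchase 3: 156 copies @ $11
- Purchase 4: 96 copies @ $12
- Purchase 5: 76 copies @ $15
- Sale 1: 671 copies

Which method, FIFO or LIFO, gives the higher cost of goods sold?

FIFO COGS: 293 @ $13 + 188 @ $12 + 156 @ $11 + 34 @ $12 = $8,189
LIFO COGS: 76 @ $15 + 96 @ $12 + 156 @ $11 + 188 @ $12 + 155 @ $13 = $8,279

LIFO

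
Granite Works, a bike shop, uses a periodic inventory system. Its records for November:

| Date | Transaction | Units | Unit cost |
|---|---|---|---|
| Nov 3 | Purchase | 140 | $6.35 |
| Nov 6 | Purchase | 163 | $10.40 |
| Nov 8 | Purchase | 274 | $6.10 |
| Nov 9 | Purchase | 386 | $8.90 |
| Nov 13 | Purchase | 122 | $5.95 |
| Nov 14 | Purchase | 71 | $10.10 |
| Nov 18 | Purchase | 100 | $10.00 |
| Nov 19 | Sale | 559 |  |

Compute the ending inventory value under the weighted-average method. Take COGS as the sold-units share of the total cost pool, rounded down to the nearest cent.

Ending inventory = $5,623.73

Nov 19, sell 559: 559/1256 × $10,134.00 → $4,510.27
Ending inventory (cost pool remaining) = $5,623.73
Check: goods available $10,134.00 = COGS $4,510.27 + ending $5,623.73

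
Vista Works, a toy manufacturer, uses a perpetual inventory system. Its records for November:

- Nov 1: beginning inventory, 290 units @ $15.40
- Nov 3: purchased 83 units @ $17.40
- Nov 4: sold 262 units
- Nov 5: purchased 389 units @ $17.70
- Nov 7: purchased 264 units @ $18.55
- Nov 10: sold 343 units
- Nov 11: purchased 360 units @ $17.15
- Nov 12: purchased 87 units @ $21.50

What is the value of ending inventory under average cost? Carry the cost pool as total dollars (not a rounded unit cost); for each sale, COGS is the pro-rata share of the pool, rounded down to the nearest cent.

Ending inventory = $15,506.40

After Nov 1: 290 on hand, pool $4,466.00 (≈ $15.4000 each)
After Nov 3: 373 on hand, pool $5,910.20 (≈ $15.8450 each)
Nov 4, sell 262: 262/373 × $5,910.20 → $4,151.40
After Nov 5: 500 on hand, pool $8,644.10 (≈ $17.2882 each)
After Nov 7: 764 on hand, pool $13,541.30 (≈ $17.7242 each)
Nov 10, sell 343: 343/764 × $13,541.30 → $6,079.40
After Nov 11: 781 on hand, pool $13,635.90 (≈ $17.4595 each)
After Nov 12: 868 on hand, pool $15,506.40 (≈ $17.8645 each)
Total COGS = $4,151.40 + $6,079.40 = $10,230.80
Ending inventory (cost pool remaining) = $15,506.40
Check: goods available $25,737.20 = COGS $10,230.80 + ending $15,506.40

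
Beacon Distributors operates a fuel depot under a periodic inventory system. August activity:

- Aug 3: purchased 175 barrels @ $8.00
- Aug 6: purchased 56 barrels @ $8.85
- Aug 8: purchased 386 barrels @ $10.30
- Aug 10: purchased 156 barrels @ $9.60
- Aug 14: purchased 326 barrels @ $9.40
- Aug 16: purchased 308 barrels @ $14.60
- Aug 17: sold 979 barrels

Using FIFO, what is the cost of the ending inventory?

Ending inventory = $5,624.80

Aug 17, 979 sold [FIFO — oldest first]: 175 @ $8.00 + 56 @ $8.85 + 386 @ $10.30 + 156 @ $9.60 + 206 @ $9.40 = $9,305.40
Ending inventory: 120 @ $9.40 + 308 @ $14.60 = $5,624.80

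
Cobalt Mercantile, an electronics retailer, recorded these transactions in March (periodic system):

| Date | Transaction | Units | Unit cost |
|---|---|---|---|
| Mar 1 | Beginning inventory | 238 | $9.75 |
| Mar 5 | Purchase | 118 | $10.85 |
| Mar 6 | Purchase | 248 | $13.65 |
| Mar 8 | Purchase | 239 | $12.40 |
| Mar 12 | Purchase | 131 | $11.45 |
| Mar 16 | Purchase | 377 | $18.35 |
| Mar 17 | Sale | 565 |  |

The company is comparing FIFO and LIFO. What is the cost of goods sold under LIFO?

FIFO COGS: 238 @ $9.75 + 118 @ $10.85 + 209 @ $13.65 = $6,453.65
LIFO COGS: 377 @ $18.35 + 131 @ $11.45 + 57 @ $12.40 = $9,124.70

COGS = $9,124.70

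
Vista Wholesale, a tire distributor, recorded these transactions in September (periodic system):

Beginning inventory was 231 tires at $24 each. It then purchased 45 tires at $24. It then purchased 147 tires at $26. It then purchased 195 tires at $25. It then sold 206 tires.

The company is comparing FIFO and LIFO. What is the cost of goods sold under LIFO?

FIFO COGS: 206 @ $24 = $4,944
LIFO COGS: 195 @ $25 + 11 @ $26 = $5,161

COGS = $5,161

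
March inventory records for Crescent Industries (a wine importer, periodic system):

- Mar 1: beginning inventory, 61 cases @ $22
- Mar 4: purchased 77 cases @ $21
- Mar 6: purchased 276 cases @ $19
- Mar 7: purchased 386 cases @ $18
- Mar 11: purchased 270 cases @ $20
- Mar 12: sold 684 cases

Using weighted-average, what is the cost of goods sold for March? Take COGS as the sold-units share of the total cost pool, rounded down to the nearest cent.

Mar 12, sell 684: 684/1070 × $20,551.00 → $13,137.27
Ending inventory (cost pool remaining) = $7,413.73

COGS = $13,137.27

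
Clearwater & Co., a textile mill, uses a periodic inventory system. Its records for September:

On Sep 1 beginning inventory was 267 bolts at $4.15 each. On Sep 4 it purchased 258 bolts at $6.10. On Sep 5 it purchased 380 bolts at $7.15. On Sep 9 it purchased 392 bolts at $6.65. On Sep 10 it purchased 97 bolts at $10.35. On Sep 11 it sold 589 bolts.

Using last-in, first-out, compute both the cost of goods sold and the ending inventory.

Sep 11, 589 sold [LIFO — newest first]: 97 @ $10.35 + 392 @ $6.65 + 100 @ $7.15 = $4,325.75
Ending inventory: 267 @ $4.15 + 258 @ $6.10 + 280 @ $7.15 = $4,683.85

COGS = $4,325.75; ending inventory = $4,683.85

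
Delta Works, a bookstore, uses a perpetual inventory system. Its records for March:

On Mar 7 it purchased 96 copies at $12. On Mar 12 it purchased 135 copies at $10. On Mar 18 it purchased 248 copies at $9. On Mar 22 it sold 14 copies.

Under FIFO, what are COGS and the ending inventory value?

Mar 22, 14 sold [FIFO — oldest first]: 14 @ $12 = $168
Ending inventory: 82 @ $12 + 135 @ $10 + 248 @ $9 = $4,566

COGS = $168; ending inventory = $4,566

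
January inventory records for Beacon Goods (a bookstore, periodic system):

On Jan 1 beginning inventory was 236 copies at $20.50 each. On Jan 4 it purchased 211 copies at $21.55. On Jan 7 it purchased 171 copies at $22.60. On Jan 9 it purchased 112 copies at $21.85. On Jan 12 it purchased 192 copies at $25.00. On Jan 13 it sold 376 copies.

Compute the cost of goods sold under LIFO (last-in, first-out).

Jan 13, 376 sold [LIFO — newest first]: 192 @ $25.00 + 112 @ $21.85 + 72 @ $22.60 = $8,874.40
Ending inventory: 236 @ $20.50 + 211 @ $21.55 + 99 @ $22.60 = $11,622.45

COGS = $8,874.40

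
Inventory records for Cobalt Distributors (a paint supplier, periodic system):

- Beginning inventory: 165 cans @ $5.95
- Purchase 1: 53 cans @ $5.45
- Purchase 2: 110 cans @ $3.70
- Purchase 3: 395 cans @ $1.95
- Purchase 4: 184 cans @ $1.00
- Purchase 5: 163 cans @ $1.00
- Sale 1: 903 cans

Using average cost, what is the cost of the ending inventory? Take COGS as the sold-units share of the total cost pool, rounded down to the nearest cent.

Ending inventory = $436.21

Sale 1, sell 903: 903/1070 × $2,794.85 → $2,358.64
Ending inventory (cost pool remaining) = $436.21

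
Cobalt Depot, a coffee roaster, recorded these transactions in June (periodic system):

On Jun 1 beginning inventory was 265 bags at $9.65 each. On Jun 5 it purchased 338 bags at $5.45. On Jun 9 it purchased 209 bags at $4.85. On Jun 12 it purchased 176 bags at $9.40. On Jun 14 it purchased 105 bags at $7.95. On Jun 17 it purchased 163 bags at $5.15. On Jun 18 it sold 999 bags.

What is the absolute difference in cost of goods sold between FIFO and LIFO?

FIFO COGS: 265 @ $9.65 + 338 @ $5.45 + 209 @ $4.85 + 176 @ $9.40 + 11 @ $7.95 = $7,154.85
LIFO COGS: 163 @ $5.15 + 105 @ $7.95 + 176 @ $9.40 + 209 @ $4.85 + 338 @ $5.45 + 8 @ $9.65 = $6,261.55
Difference = |$7,154.85 − $6,261.55| = $893.30

$893.30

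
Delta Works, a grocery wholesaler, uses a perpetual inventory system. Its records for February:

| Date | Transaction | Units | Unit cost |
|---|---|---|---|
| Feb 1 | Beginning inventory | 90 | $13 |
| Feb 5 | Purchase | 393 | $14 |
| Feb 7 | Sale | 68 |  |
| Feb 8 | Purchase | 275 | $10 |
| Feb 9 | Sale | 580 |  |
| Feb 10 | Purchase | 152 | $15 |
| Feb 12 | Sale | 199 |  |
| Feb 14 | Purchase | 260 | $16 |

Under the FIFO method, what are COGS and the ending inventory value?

Feb 7, 68 sold [FIFO — oldest first]: 68 @ $13 = $884
Feb 9, 580 sold [FIFO — oldest first]: 22 @ $13 + 393 @ $14 + 165 @ $10 = $7,438
Feb 12, 199 sold [FIFO — oldest first]: 110 @ $10 + 89 @ $15 = $2,435
Total COGS = $884 + $7,438 + $2,435 = $10,757
Ending inventory: 63 @ $15 + 260 @ $16 = $5,105

COGS = $10,757; ending inventory = $5,105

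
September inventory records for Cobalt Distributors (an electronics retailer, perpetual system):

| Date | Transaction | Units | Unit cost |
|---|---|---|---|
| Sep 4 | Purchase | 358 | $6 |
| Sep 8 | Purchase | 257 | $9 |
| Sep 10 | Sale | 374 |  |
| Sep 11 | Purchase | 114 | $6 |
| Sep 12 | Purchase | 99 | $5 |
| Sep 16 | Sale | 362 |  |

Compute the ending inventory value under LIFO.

Ending inventory = $552

Sep 10, 374 sold [LIFO — newest first]: 257 @ $9 + 117 @ $6 = $3,015
Sep 16, 362 sold [LIFO — newest first]: 99 @ $5 + 114 @ $6 + 149 @ $6 = $2,073
Total COGS = $3,015 + $2,073 = $5,088
Ending inventory: 92 @ $6 = $552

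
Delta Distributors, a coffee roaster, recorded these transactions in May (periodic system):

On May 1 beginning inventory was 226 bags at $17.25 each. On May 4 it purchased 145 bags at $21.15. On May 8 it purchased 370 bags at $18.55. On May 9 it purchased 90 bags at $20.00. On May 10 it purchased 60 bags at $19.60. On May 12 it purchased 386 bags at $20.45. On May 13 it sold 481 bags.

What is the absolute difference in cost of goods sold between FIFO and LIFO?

FIFO COGS: 226 @ $17.25 + 145 @ $21.15 + 110 @ $18.55 = $9,005.75
LIFO COGS: 386 @ $20.45 + 60 @ $19.60 + 35 @ $20.00 = $9,769.70
Difference = |$9,005.75 − $9,769.70| = $763.95

$763.95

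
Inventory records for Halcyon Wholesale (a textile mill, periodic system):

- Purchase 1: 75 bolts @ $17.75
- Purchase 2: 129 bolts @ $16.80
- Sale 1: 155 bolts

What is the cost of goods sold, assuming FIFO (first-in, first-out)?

COGS = $2,675.25

Sale 1 (155) [FIFO — oldest first]: 75 @ $17.75 + 80 @ $16.80 = $2,675.25
Ending inventory: 49 @ $16.80 = $823.20
Check: goods available $3,498.45 = COGS $2,675.25 + ending $823.20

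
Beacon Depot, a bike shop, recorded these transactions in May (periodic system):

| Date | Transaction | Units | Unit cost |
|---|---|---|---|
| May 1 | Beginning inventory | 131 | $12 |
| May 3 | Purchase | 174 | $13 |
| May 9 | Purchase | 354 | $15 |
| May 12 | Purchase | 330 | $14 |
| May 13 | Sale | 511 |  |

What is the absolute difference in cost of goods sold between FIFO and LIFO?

$411

FIFO COGS: 131 @ $12 + 174 @ $13 + 206 @ $15 = $6,924
LIFO COGS: 330 @ $14 + 181 @ $15 = $7,335
Difference = |$6,924 − $7,335| = $411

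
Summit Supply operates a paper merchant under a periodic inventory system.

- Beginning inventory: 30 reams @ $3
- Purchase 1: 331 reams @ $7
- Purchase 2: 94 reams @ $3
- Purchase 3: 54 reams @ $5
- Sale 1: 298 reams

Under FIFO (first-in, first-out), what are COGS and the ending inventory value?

COGS = $1,966; ending inventory = $993

Sale 1 (298) [FIFO — oldest first]: 30 @ $3 + 268 @ $7 = $1,966
Ending inventory: 63 @ $7 + 94 @ $3 + 54 @ $5 = $993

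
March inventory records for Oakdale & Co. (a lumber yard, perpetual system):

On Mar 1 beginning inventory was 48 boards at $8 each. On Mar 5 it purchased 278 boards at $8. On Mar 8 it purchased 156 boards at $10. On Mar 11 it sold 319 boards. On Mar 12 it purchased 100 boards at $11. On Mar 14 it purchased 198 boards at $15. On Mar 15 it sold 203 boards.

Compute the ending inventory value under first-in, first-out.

Ending inventory = $3,630

Mar 11, 319 sold [FIFO — oldest first]: 48 @ $8 + 271 @ $8 = $2,552
Mar 15, 203 sold [FIFO — oldest first]: 7 @ $8 + 156 @ $10 + 40 @ $11 = $2,056
Total COGS = $2,552 + $2,056 = $4,608
Ending inventory: 60 @ $11 + 198 @ $15 = $3,630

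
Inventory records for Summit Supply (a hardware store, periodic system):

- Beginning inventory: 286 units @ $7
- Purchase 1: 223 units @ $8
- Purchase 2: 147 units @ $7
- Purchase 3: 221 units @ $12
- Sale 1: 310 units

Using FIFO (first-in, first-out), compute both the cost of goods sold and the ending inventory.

Sale 1 (310) [FIFO — oldest first]: 286 @ $7 + 24 @ $8 = $2,194
Ending inventory: 199 @ $8 + 147 @ $7 + 221 @ $12 = $5,273

COGS = $2,194; ending inventory = $5,273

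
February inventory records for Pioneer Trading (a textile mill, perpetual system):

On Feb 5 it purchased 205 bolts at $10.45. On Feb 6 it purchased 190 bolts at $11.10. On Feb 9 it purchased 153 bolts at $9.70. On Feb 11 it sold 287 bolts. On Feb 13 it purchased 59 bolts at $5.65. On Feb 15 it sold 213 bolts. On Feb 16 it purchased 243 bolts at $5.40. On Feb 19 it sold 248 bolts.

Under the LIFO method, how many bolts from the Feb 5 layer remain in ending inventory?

Feb 11, 287 sold [LIFO — newest first]: 153 @ $9.70 + 134 @ $11.10 = $2,971.50
Feb 15, 213 sold [LIFO — newest first]: 59 @ $5.65 + 56 @ $11.10 + 98 @ $10.45 = $1,979.05
Feb 19, 248 sold [LIFO — newest first]: 243 @ $5.40 + 5 @ $10.45 = $1,364.45
Total COGS = $2,971.50 + $1,979.05 + $1,364.45 = $6,315.00
Ending inventory: 102 @ $10.45 = $1,065.90

102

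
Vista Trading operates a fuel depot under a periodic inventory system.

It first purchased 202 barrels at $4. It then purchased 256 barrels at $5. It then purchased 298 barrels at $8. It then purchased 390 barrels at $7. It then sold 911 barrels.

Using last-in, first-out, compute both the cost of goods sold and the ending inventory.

COGS = $6,229; ending inventory = $973

Sale 1 (911) [LIFO — newest first]: 390 @ $7 + 298 @ $8 + 223 @ $5 = $6,229
Ending inventory: 202 @ $4 + 33 @ $5 = $973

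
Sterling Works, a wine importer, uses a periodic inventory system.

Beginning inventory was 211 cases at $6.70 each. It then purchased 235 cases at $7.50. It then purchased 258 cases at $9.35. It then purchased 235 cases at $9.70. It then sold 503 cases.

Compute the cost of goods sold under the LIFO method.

COGS = $4,766.80

Sale 1 (503) [LIFO — newest first]: 235 @ $9.70 + 258 @ $9.35 + 10 @ $7.50 = $4,766.80
Ending inventory: 211 @ $6.70 + 225 @ $7.50 = $3,101.20
Check: goods available $7,868.00 = COGS $4,766.80 + ending $3,101.20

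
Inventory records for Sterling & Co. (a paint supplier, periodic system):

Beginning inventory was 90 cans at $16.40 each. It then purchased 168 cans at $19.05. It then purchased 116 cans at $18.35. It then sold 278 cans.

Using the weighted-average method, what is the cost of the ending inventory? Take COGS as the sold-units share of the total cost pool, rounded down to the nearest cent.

Sale 1, sell 278: 278/374 × $6,805.00 → $5,058.26
Ending inventory (cost pool remaining) = $1,746.74
Check: goods available $6,805.00 = COGS $5,058.26 + ending $1,746.74

Ending inventory = $1,746.74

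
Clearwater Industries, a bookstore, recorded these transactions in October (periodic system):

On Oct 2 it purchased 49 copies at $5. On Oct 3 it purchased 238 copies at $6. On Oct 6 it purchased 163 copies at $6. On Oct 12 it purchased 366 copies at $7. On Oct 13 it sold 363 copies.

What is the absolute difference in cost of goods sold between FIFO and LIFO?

$412

FIFO COGS: 49 @ $5 + 238 @ $6 + 76 @ $6 = $2,129
LIFO COGS: 363 @ $7 = $2,541
Difference = |$2,129 − $2,541| = $412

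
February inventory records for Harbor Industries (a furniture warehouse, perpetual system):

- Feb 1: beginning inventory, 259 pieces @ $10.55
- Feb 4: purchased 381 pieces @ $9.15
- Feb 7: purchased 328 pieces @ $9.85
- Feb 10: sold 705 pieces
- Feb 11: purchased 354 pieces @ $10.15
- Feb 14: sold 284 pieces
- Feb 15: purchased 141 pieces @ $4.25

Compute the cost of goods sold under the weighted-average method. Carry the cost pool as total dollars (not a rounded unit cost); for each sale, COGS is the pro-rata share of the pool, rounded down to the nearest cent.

COGS = $9,717.65

After Feb 1: 259 on hand, pool $2,732.45 (≈ $10.5500 each)
After Feb 4: 640 on hand, pool $6,218.60 (≈ $9.7166 each)
After Feb 7: 968 on hand, pool $9,449.40 (≈ $9.7618 each)
Feb 10, sell 705: 705/968 × $9,449.40 → $6,882.05
After Feb 11: 617 on hand, pool $6,160.45 (≈ $9.9845 each)
Feb 14, sell 284: 284/617 × $6,160.45 → $2,835.60
After Feb 15: 474 on hand, pool $3,924.10 (≈ $8.2787 each)
Total COGS = $6,882.05 + $2,835.60 = $9,717.65
Ending inventory (cost pool remaining) = $3,924.10
Check: goods available $13,641.75 = COGS $9,717.65 + ending $3,924.10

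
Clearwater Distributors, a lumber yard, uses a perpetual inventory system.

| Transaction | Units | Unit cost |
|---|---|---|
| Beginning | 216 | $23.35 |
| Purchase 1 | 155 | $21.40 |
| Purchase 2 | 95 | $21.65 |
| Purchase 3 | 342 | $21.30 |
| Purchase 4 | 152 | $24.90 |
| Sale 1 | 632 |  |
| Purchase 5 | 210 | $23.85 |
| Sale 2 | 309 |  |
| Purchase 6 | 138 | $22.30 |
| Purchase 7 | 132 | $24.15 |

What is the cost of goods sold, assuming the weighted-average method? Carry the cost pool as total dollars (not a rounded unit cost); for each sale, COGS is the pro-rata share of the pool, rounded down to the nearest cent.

COGS = $21,238.54

After Beginning: 216 on hand, pool $5,043.60 (≈ $23.3500 each)
After Purchase 1: 371 on hand, pool $8,360.60 (≈ $22.5353 each)
After Purchase 2: 466 on hand, pool $10,417.35 (≈ $22.3548 each)
After Purchase 3: 808 on hand, pool $17,701.95 (≈ $21.9084 each)
After Purchase 4: 960 on hand, pool $21,486.75 (≈ $22.3820 each)
Sale 1, sell 632: 632/960 × $21,486.75 → $14,145.44
After Purchase 5: 538 on hand, pool $12,349.81 (≈ $22.9550 each)
Sale 2, sell 309: 309/538 × $12,349.81 → $7,093.10
After Purchase 6: 367 on hand, pool $8,334.11 (≈ $22.7087 each)
After Purchase 7: 499 on hand, pool $11,521.91 (≈ $23.0900 each)
Total COGS = $14,145.44 + $7,093.10 = $21,238.54
Ending inventory (cost pool remaining) = $11,521.91
Check: goods available $32,760.45 = COGS $21,238.54 + ending $11,521.91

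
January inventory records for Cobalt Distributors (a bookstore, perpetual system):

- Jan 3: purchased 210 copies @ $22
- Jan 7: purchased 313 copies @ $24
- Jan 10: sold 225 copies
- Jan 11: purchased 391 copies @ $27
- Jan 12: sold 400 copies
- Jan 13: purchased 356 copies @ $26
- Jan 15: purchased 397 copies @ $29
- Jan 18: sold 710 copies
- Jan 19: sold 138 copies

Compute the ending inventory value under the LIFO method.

Jan 10, 225 sold [LIFO — newest first]: 225 @ $24 = $5,400
Jan 12, 400 sold [LIFO — newest first]: 391 @ $27 + 9 @ $24 = $10,773
Jan 18, 710 sold [LIFO — newest first]: 397 @ $29 + 313 @ $26 = $19,651
Jan 19, 138 sold [LIFO — newest first]: 43 @ $26 + 79 @ $24 + 16 @ $22 = $3,366
Total COGS = $5,400 + $10,773 + $19,651 + $3,366 = $39,190
Ending inventory: 194 @ $22 = $4,268

Ending inventory = $4,268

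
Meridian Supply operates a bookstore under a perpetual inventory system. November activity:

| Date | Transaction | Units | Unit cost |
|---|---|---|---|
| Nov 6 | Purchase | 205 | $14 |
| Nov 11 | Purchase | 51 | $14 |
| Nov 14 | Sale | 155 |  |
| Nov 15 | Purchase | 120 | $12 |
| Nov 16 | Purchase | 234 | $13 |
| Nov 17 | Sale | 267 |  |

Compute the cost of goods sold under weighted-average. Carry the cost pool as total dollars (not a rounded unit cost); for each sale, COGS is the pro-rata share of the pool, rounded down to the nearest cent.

COGS = $5,629.85

After Nov 6: 205 on hand, pool $2,870.00 (≈ $14.0000 each)
After Nov 11: 256 on hand, pool $3,584.00 (≈ $14.0000 each)
Nov 14, sell 155: 155/256 × $3,584.00 → $2,170.00
After Nov 15: 221 on hand, pool $2,854.00 (≈ $12.9140 each)
After Nov 16: 455 on hand, pool $5,896.00 (≈ $12.9582 each)
Nov 17, sell 267: 267/455 × $5,896.00 → $3,459.85
Total COGS = $2,170.00 + $3,459.85 = $5,629.85
Ending inventory (cost pool remaining) = $2,436.15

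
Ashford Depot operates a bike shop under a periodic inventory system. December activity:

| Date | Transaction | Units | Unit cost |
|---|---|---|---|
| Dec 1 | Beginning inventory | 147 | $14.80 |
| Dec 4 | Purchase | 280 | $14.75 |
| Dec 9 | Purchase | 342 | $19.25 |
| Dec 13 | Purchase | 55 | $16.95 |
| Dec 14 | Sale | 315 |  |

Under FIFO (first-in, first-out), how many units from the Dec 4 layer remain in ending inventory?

112

Dec 14, 315 sold [FIFO — oldest first]: 147 @ $14.80 + 168 @ $14.75 = $4,653.60
Ending inventory: 112 @ $14.75 + 342 @ $19.25 + 55 @ $16.95 = $9,167.75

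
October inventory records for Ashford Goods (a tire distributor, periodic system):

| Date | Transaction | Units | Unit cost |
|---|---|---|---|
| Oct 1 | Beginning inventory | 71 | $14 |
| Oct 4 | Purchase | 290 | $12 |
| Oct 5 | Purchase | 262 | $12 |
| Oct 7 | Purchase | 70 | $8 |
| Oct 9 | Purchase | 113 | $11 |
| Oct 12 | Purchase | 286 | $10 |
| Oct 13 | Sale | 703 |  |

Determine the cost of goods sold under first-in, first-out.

COGS = $8,288

Oct 13, 703 sold [FIFO — oldest first]: 71 @ $14 + 290 @ $12 + 262 @ $12 + 70 @ $8 + 10 @ $11 = $8,288
Ending inventory: 103 @ $11 + 286 @ $10 = $3,993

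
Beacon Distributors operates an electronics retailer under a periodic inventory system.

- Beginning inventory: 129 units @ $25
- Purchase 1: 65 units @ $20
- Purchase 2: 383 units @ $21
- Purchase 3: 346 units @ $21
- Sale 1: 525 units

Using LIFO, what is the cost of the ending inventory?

Ending inventory = $8,809

Sale 1 (525) [LIFO — newest first]: 346 @ $21 + 179 @ $21 = $11,025
Ending inventory: 129 @ $25 + 65 @ $20 + 204 @ $21 = $8,809
Check: goods available $19,834 = COGS $11,025 + ending $8,809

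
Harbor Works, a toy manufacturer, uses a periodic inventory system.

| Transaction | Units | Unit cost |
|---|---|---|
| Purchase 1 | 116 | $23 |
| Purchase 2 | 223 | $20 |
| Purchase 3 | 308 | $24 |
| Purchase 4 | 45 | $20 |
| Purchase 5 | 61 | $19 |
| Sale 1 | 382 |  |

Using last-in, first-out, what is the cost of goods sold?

COGS = $8,683

Sale 1 (382) [LIFO — newest first]: 61 @ $19 + 45 @ $20 + 276 @ $24 = $8,683
Ending inventory: 116 @ $23 + 223 @ $20 + 32 @ $24 = $7,896
Check: goods available $16,579 = COGS $8,683 + ending $7,896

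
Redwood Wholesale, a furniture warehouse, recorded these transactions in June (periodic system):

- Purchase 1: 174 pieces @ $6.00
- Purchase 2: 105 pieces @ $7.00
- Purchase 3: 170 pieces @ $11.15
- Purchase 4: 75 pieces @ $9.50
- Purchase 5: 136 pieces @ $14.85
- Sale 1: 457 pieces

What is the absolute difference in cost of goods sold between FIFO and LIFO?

FIFO COGS: 174 @ $6.00 + 105 @ $7.00 + 170 @ $11.15 + 8 @ $9.50 = $3,750.50
LIFO COGS: 136 @ $14.85 + 75 @ $9.50 + 170 @ $11.15 + 76 @ $7.00 = $5,159.60
Difference = |$3,750.50 − $5,159.60| = $1,409.10

$1,409.10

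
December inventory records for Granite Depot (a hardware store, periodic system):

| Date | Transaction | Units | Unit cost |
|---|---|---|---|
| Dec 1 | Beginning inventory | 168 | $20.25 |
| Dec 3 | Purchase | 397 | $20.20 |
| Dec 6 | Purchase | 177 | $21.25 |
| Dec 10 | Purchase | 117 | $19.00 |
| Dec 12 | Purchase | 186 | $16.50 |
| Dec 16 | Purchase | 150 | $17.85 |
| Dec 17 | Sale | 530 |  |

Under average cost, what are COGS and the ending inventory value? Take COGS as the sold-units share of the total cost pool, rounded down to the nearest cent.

COGS = $10,268.31; ending inventory = $12,883.84

Dec 17, sell 530: 530/1195 × $23,152.15 → $10,268.31
Ending inventory (cost pool remaining) = $12,883.84
Check: goods available $23,152.15 = COGS $10,268.31 + ending $12,883.84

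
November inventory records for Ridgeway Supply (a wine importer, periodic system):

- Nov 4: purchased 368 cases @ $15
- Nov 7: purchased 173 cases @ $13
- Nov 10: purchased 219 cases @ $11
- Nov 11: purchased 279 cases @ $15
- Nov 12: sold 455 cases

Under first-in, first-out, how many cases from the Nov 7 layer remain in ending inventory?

Nov 12, 455 sold [FIFO — oldest first]: 368 @ $15 + 87 @ $13 = $6,651
Ending inventory: 86 @ $13 + 219 @ $11 + 279 @ $15 = $7,712

86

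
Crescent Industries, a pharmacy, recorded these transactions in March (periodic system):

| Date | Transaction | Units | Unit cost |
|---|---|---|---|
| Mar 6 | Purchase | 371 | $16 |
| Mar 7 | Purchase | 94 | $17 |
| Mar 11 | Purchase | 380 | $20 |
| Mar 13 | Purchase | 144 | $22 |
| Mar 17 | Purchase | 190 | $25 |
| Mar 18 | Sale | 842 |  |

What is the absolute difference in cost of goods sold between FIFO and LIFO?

$2,586

FIFO COGS: 371 @ $16 + 94 @ $17 + 377 @ $20 = $15,074
LIFO COGS: 190 @ $25 + 144 @ $22 + 380 @ $20 + 94 @ $17 + 34 @ $16 = $17,660
Difference = |$15,074 − $17,660| = $2,586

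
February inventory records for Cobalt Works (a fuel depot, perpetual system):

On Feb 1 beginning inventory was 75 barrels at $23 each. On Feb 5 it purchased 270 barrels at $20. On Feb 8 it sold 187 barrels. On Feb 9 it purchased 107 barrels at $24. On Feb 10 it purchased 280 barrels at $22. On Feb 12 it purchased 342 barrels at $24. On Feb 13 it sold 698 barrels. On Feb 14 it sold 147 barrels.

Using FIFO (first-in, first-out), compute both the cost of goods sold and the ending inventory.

COGS = $23,053; ending inventory = $1,008

Feb 8, 187 sold [FIFO — oldest first]: 75 @ $23 + 112 @ $20 = $3,965
Feb 13, 698 sold [FIFO — oldest first]: 158 @ $20 + 107 @ $24 + 280 @ $22 + 153 @ $24 = $15,560
Feb 14, 147 sold [FIFO — oldest first]: 147 @ $24 = $3,528
Total COGS = $3,965 + $15,560 + $3,528 = $23,053
Ending inventory: 42 @ $24 = $1,008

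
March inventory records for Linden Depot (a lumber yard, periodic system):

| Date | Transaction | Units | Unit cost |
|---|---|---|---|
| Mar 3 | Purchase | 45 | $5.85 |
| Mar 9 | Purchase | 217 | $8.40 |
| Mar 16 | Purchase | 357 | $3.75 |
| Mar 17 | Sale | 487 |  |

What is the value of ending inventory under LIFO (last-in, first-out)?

Mar 17, 487 sold [LIFO — newest first]: 357 @ $3.75 + 130 @ $8.40 = $2,430.75
Ending inventory: 45 @ $5.85 + 87 @ $8.40 = $994.05

Ending inventory = $994.05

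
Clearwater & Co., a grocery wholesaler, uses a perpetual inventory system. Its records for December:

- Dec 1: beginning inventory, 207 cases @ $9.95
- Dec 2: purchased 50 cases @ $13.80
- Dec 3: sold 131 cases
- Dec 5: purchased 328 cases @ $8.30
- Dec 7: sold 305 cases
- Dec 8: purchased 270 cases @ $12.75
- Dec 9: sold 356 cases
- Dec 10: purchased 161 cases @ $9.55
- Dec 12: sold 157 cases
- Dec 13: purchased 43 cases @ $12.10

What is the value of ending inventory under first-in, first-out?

Dec 3, 131 sold [FIFO — oldest first]: 131 @ $9.95 = $1,303.45
Dec 7, 305 sold [FIFO — oldest first]: 76 @ $9.95 + 50 @ $13.80 + 179 @ $8.30 = $2,931.90
Dec 9, 356 sold [FIFO — oldest first]: 149 @ $8.30 + 207 @ $12.75 = $3,875.95
Dec 12, 157 sold [FIFO — oldest first]: 63 @ $12.75 + 94 @ $9.55 = $1,700.95
Total COGS = $1,303.45 + $2,931.90 + $3,875.95 + $1,700.95 = $9,812.25
Ending inventory: 67 @ $9.55 + 43 @ $12.10 = $1,160.15

Ending inventory = $1,160.15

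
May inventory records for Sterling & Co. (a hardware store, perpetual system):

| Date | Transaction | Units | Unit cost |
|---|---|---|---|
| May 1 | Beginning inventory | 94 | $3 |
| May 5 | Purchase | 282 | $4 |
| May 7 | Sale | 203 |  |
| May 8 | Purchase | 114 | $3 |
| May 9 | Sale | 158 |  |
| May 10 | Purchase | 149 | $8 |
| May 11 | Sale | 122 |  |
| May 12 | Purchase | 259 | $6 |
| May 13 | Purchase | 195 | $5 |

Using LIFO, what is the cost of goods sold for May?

COGS = $2,306

May 7, 203 sold [LIFO — newest first]: 203 @ $4 = $812
May 9, 158 sold [LIFO — newest first]: 114 @ $3 + 44 @ $4 = $518
May 11, 122 sold [LIFO — newest first]: 122 @ $8 = $976
Total COGS = $812 + $518 + $976 = $2,306
Ending inventory: 94 @ $3 + 35 @ $4 + 27 @ $8 + 259 @ $6 + 195 @ $5 = $3,167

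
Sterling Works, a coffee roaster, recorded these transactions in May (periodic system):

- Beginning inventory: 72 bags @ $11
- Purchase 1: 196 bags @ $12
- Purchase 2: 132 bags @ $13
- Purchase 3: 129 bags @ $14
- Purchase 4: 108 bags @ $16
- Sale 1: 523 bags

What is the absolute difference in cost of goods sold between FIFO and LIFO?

FIFO COGS: 72 @ $11 + 196 @ $12 + 132 @ $13 + 123 @ $14 = $6,582
LIFO COGS: 108 @ $16 + 129 @ $14 + 132 @ $13 + 154 @ $12 = $7,098
Difference = |$6,582 − $7,098| = $516

$516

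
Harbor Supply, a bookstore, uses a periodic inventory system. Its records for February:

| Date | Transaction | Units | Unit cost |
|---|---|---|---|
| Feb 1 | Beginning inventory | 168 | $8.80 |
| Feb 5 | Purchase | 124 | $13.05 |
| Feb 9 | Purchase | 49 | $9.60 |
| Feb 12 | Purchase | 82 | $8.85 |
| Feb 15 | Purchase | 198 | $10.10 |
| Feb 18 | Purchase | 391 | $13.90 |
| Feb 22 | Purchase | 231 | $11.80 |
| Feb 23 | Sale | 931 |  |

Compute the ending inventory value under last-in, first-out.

Ending inventory = $3,288.60

Feb 23, 931 sold [LIFO — newest first]: 231 @ $11.80 + 391 @ $13.90 + 198 @ $10.10 + 82 @ $8.85 + 29 @ $9.60 = $11,164.60
Ending inventory: 168 @ $8.80 + 124 @ $13.05 + 20 @ $9.60 = $3,288.60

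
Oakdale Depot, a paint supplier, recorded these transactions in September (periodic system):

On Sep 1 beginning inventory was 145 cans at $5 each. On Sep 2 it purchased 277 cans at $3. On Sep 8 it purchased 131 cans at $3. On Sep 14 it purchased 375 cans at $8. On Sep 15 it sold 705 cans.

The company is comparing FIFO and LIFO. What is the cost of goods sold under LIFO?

FIFO COGS: 145 @ $5 + 277 @ $3 + 131 @ $3 + 152 @ $8 = $3,165
LIFO COGS: 375 @ $8 + 131 @ $3 + 199 @ $3 = $3,990

COGS = $3,990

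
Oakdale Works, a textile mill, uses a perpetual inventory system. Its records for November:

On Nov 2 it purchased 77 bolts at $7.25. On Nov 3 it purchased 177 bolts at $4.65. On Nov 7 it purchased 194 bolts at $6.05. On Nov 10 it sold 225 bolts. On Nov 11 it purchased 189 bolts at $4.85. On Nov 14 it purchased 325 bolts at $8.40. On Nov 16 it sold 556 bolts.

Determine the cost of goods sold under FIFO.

COGS = $4,681.25

Nov 10, 225 sold [FIFO — oldest first]: 77 @ $7.25 + 148 @ $4.65 = $1,246.45
Nov 16, 556 sold [FIFO — oldest first]: 29 @ $4.65 + 194 @ $6.05 + 189 @ $4.85 + 144 @ $8.40 = $3,434.80
Total COGS = $1,246.45 + $3,434.80 = $4,681.25
Ending inventory: 181 @ $8.40 = $1,520.40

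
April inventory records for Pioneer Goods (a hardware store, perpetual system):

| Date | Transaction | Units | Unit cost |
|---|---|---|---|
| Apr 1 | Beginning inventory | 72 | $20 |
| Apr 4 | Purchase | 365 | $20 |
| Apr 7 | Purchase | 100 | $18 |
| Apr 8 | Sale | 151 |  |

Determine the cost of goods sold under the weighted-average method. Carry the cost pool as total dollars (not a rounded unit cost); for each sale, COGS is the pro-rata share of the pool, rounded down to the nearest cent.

COGS = $2,963.76

After Apr 1: 72 on hand, pool $1,440.00 (≈ $20.0000 each)
After Apr 4: 437 on hand, pool $8,740.00 (≈ $20.0000 each)
After Apr 7: 537 on hand, pool $10,540.00 (≈ $19.6276 each)
Apr 8, sell 151: 151/537 × $10,540.00 → $2,963.76
Ending inventory (cost pool remaining) = $7,576.24
Check: goods available $10,540.00 = COGS $2,963.76 + ending $7,576.24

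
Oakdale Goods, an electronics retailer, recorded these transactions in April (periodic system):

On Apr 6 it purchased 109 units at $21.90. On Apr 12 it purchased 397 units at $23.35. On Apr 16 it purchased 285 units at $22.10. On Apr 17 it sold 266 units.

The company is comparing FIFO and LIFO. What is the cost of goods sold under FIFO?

COGS = $6,053.05

FIFO COGS: 109 @ $21.90 + 157 @ $23.35 = $6,053.05
LIFO COGS: 266 @ $22.10 = $5,878.60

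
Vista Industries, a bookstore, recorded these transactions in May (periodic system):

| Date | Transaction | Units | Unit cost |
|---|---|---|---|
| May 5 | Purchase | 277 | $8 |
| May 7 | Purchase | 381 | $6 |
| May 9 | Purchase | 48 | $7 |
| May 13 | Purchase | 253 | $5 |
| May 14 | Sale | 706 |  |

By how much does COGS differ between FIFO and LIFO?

$759

FIFO COGS: 277 @ $8 + 381 @ $6 + 48 @ $7 = $4,838
LIFO COGS: 253 @ $5 + 48 @ $7 + 381 @ $6 + 24 @ $8 = $4,079
Difference = |$4,838 − $4,079| = $759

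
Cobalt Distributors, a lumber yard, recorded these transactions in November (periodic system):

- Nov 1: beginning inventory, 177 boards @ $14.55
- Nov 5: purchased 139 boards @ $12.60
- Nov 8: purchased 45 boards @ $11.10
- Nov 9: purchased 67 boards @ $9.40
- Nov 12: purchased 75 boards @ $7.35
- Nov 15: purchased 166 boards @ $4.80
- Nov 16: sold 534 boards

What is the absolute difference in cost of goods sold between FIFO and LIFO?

$1,316.25

FIFO COGS: 177 @ $14.55 + 139 @ $12.60 + 45 @ $11.10 + 67 @ $9.40 + 75 @ $7.35 + 31 @ $4.80 = $6,156.10
LIFO COGS: 166 @ $4.80 + 75 @ $7.35 + 67 @ $9.40 + 45 @ $11.10 + 139 @ $12.60 + 42 @ $14.55 = $4,839.85
Difference = |$6,156.10 − $4,839.85| = $1,316.25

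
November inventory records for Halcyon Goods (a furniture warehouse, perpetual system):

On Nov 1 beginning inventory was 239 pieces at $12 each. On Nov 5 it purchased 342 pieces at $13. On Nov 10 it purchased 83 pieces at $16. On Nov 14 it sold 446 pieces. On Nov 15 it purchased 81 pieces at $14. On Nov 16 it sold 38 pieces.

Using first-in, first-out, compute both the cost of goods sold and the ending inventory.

COGS = $6,053; ending inventory = $3,723

Nov 14, 446 sold [FIFO — oldest first]: 239 @ $12 + 207 @ $13 = $5,559
Nov 16, 38 sold [FIFO — oldest first]: 38 @ $13 = $494
Total COGS = $5,559 + $494 = $6,053
Ending inventory: 97 @ $13 + 83 @ $16 + 81 @ $14 = $3,723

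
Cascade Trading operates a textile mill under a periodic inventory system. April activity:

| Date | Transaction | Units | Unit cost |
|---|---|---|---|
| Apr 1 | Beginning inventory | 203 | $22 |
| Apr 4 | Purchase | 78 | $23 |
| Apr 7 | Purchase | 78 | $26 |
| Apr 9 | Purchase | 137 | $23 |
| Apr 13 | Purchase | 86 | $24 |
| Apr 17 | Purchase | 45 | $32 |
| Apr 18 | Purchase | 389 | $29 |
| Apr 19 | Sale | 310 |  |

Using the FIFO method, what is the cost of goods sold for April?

Apr 19, 310 sold [FIFO — oldest first]: 203 @ $22 + 78 @ $23 + 29 @ $26 = $7,014
Ending inventory: 49 @ $26 + 137 @ $23 + 86 @ $24 + 45 @ $32 + 389 @ $29 = $19,210
Check: goods available $26,224 = COGS $7,014 + ending $19,210

COGS = $7,014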